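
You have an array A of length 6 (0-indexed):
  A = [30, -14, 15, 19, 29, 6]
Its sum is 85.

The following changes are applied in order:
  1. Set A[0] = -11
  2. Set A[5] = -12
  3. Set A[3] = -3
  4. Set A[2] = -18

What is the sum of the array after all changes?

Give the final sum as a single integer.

Answer: -29

Derivation:
Initial sum: 85
Change 1: A[0] 30 -> -11, delta = -41, sum = 44
Change 2: A[5] 6 -> -12, delta = -18, sum = 26
Change 3: A[3] 19 -> -3, delta = -22, sum = 4
Change 4: A[2] 15 -> -18, delta = -33, sum = -29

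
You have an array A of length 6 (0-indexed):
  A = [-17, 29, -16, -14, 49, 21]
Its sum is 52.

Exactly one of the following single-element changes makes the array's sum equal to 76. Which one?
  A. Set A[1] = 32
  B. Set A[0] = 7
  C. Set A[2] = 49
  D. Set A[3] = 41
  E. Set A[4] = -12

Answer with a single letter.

Option A: A[1] 29->32, delta=3, new_sum=52+(3)=55
Option B: A[0] -17->7, delta=24, new_sum=52+(24)=76 <-- matches target
Option C: A[2] -16->49, delta=65, new_sum=52+(65)=117
Option D: A[3] -14->41, delta=55, new_sum=52+(55)=107
Option E: A[4] 49->-12, delta=-61, new_sum=52+(-61)=-9

Answer: B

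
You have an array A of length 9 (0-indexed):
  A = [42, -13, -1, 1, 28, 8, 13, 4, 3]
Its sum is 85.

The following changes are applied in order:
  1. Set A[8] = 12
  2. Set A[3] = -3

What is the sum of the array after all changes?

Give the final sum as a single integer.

Initial sum: 85
Change 1: A[8] 3 -> 12, delta = 9, sum = 94
Change 2: A[3] 1 -> -3, delta = -4, sum = 90

Answer: 90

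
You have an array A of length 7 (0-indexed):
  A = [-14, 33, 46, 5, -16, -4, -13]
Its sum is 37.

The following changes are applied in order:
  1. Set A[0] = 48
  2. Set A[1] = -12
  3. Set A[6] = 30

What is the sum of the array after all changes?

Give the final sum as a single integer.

Initial sum: 37
Change 1: A[0] -14 -> 48, delta = 62, sum = 99
Change 2: A[1] 33 -> -12, delta = -45, sum = 54
Change 3: A[6] -13 -> 30, delta = 43, sum = 97

Answer: 97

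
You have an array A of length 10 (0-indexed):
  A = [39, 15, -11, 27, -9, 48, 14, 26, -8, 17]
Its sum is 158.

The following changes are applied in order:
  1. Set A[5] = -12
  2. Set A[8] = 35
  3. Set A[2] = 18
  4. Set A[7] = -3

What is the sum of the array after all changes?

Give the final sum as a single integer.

Answer: 141

Derivation:
Initial sum: 158
Change 1: A[5] 48 -> -12, delta = -60, sum = 98
Change 2: A[8] -8 -> 35, delta = 43, sum = 141
Change 3: A[2] -11 -> 18, delta = 29, sum = 170
Change 4: A[7] 26 -> -3, delta = -29, sum = 141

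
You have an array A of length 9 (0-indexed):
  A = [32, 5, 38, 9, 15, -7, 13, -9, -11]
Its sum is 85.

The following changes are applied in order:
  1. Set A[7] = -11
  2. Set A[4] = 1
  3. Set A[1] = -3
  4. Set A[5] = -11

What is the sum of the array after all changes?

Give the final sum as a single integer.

Answer: 57

Derivation:
Initial sum: 85
Change 1: A[7] -9 -> -11, delta = -2, sum = 83
Change 2: A[4] 15 -> 1, delta = -14, sum = 69
Change 3: A[1] 5 -> -3, delta = -8, sum = 61
Change 4: A[5] -7 -> -11, delta = -4, sum = 57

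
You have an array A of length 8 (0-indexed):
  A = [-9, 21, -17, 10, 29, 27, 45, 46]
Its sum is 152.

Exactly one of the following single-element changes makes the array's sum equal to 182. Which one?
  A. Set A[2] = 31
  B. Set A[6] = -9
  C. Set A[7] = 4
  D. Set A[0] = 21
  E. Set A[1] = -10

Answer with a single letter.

Answer: D

Derivation:
Option A: A[2] -17->31, delta=48, new_sum=152+(48)=200
Option B: A[6] 45->-9, delta=-54, new_sum=152+(-54)=98
Option C: A[7] 46->4, delta=-42, new_sum=152+(-42)=110
Option D: A[0] -9->21, delta=30, new_sum=152+(30)=182 <-- matches target
Option E: A[1] 21->-10, delta=-31, new_sum=152+(-31)=121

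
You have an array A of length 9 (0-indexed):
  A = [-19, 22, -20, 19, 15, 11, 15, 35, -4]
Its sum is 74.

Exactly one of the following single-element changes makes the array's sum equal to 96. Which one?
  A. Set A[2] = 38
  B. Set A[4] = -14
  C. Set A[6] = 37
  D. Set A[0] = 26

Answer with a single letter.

Option A: A[2] -20->38, delta=58, new_sum=74+(58)=132
Option B: A[4] 15->-14, delta=-29, new_sum=74+(-29)=45
Option C: A[6] 15->37, delta=22, new_sum=74+(22)=96 <-- matches target
Option D: A[0] -19->26, delta=45, new_sum=74+(45)=119

Answer: C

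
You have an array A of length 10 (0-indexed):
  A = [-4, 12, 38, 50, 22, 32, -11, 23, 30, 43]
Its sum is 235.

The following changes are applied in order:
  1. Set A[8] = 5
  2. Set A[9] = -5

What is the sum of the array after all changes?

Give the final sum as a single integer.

Initial sum: 235
Change 1: A[8] 30 -> 5, delta = -25, sum = 210
Change 2: A[9] 43 -> -5, delta = -48, sum = 162

Answer: 162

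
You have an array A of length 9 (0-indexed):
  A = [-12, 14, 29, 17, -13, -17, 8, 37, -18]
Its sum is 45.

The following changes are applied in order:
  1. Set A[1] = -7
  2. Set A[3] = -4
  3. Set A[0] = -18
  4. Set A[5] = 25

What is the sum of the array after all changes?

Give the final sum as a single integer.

Answer: 39

Derivation:
Initial sum: 45
Change 1: A[1] 14 -> -7, delta = -21, sum = 24
Change 2: A[3] 17 -> -4, delta = -21, sum = 3
Change 3: A[0] -12 -> -18, delta = -6, sum = -3
Change 4: A[5] -17 -> 25, delta = 42, sum = 39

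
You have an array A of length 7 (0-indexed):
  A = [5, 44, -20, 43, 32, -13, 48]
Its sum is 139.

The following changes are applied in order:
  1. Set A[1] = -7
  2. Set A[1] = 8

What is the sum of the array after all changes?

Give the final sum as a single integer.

Answer: 103

Derivation:
Initial sum: 139
Change 1: A[1] 44 -> -7, delta = -51, sum = 88
Change 2: A[1] -7 -> 8, delta = 15, sum = 103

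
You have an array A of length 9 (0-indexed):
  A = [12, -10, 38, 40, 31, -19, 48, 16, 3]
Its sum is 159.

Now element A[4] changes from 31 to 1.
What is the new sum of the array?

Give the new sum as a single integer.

Old value at index 4: 31
New value at index 4: 1
Delta = 1 - 31 = -30
New sum = old_sum + delta = 159 + (-30) = 129

Answer: 129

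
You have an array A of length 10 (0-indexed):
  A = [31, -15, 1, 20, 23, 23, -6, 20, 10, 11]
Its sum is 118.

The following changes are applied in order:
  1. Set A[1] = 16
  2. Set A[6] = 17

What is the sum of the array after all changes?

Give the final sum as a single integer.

Answer: 172

Derivation:
Initial sum: 118
Change 1: A[1] -15 -> 16, delta = 31, sum = 149
Change 2: A[6] -6 -> 17, delta = 23, sum = 172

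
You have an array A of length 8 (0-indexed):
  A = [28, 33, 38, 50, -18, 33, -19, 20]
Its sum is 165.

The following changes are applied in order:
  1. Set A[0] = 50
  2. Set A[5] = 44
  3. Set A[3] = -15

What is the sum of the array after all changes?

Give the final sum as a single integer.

Answer: 133

Derivation:
Initial sum: 165
Change 1: A[0] 28 -> 50, delta = 22, sum = 187
Change 2: A[5] 33 -> 44, delta = 11, sum = 198
Change 3: A[3] 50 -> -15, delta = -65, sum = 133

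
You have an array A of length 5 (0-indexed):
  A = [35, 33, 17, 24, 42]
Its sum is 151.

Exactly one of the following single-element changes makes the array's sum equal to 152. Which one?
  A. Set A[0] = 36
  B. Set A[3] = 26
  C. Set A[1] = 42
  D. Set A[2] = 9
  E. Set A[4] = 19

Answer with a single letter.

Answer: A

Derivation:
Option A: A[0] 35->36, delta=1, new_sum=151+(1)=152 <-- matches target
Option B: A[3] 24->26, delta=2, new_sum=151+(2)=153
Option C: A[1] 33->42, delta=9, new_sum=151+(9)=160
Option D: A[2] 17->9, delta=-8, new_sum=151+(-8)=143
Option E: A[4] 42->19, delta=-23, new_sum=151+(-23)=128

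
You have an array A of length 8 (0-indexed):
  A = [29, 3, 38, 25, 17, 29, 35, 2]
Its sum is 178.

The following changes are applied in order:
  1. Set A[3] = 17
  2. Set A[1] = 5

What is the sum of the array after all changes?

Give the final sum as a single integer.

Answer: 172

Derivation:
Initial sum: 178
Change 1: A[3] 25 -> 17, delta = -8, sum = 170
Change 2: A[1] 3 -> 5, delta = 2, sum = 172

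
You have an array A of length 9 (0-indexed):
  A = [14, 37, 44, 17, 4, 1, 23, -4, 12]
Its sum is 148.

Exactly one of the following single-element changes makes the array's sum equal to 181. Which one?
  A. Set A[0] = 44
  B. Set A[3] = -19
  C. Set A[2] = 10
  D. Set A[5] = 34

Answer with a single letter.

Option A: A[0] 14->44, delta=30, new_sum=148+(30)=178
Option B: A[3] 17->-19, delta=-36, new_sum=148+(-36)=112
Option C: A[2] 44->10, delta=-34, new_sum=148+(-34)=114
Option D: A[5] 1->34, delta=33, new_sum=148+(33)=181 <-- matches target

Answer: D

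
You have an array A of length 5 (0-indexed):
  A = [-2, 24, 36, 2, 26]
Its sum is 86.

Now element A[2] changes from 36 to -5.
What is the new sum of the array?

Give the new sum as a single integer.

Answer: 45

Derivation:
Old value at index 2: 36
New value at index 2: -5
Delta = -5 - 36 = -41
New sum = old_sum + delta = 86 + (-41) = 45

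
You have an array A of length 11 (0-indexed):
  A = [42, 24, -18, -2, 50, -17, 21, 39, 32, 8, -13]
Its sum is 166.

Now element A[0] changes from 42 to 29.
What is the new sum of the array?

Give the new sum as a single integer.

Old value at index 0: 42
New value at index 0: 29
Delta = 29 - 42 = -13
New sum = old_sum + delta = 166 + (-13) = 153

Answer: 153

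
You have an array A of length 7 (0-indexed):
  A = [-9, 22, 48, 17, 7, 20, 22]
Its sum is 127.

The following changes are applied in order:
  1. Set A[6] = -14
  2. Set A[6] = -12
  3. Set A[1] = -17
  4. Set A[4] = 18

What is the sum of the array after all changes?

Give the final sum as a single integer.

Initial sum: 127
Change 1: A[6] 22 -> -14, delta = -36, sum = 91
Change 2: A[6] -14 -> -12, delta = 2, sum = 93
Change 3: A[1] 22 -> -17, delta = -39, sum = 54
Change 4: A[4] 7 -> 18, delta = 11, sum = 65

Answer: 65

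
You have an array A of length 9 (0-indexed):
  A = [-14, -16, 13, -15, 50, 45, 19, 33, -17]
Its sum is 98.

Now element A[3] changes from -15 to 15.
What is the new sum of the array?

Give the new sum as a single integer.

Answer: 128

Derivation:
Old value at index 3: -15
New value at index 3: 15
Delta = 15 - -15 = 30
New sum = old_sum + delta = 98 + (30) = 128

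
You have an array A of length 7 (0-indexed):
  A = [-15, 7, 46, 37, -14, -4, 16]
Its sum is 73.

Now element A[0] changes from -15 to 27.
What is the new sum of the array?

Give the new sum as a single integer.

Old value at index 0: -15
New value at index 0: 27
Delta = 27 - -15 = 42
New sum = old_sum + delta = 73 + (42) = 115

Answer: 115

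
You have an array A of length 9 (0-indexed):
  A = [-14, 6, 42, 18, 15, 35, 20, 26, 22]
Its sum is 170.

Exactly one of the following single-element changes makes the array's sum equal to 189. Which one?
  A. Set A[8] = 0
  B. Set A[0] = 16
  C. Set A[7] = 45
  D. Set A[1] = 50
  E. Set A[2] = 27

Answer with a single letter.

Answer: C

Derivation:
Option A: A[8] 22->0, delta=-22, new_sum=170+(-22)=148
Option B: A[0] -14->16, delta=30, new_sum=170+(30)=200
Option C: A[7] 26->45, delta=19, new_sum=170+(19)=189 <-- matches target
Option D: A[1] 6->50, delta=44, new_sum=170+(44)=214
Option E: A[2] 42->27, delta=-15, new_sum=170+(-15)=155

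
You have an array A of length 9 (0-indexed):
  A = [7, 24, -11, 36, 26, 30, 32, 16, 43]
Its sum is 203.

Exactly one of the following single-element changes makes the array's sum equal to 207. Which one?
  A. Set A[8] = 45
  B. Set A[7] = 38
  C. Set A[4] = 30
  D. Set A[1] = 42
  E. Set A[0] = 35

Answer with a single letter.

Answer: C

Derivation:
Option A: A[8] 43->45, delta=2, new_sum=203+(2)=205
Option B: A[7] 16->38, delta=22, new_sum=203+(22)=225
Option C: A[4] 26->30, delta=4, new_sum=203+(4)=207 <-- matches target
Option D: A[1] 24->42, delta=18, new_sum=203+(18)=221
Option E: A[0] 7->35, delta=28, new_sum=203+(28)=231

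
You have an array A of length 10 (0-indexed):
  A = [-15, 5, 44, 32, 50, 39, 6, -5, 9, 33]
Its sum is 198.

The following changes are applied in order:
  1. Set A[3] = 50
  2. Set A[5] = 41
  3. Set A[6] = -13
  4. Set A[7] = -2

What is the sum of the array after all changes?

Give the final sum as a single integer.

Initial sum: 198
Change 1: A[3] 32 -> 50, delta = 18, sum = 216
Change 2: A[5] 39 -> 41, delta = 2, sum = 218
Change 3: A[6] 6 -> -13, delta = -19, sum = 199
Change 4: A[7] -5 -> -2, delta = 3, sum = 202

Answer: 202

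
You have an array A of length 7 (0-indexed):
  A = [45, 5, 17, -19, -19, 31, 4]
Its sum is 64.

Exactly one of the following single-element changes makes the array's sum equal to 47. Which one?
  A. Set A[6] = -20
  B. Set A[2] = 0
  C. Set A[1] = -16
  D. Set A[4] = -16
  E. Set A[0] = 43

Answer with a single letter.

Answer: B

Derivation:
Option A: A[6] 4->-20, delta=-24, new_sum=64+(-24)=40
Option B: A[2] 17->0, delta=-17, new_sum=64+(-17)=47 <-- matches target
Option C: A[1] 5->-16, delta=-21, new_sum=64+(-21)=43
Option D: A[4] -19->-16, delta=3, new_sum=64+(3)=67
Option E: A[0] 45->43, delta=-2, new_sum=64+(-2)=62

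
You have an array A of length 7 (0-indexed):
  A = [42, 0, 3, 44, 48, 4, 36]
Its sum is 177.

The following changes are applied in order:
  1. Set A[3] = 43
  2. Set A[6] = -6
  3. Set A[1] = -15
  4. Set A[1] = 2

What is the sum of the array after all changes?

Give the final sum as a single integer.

Initial sum: 177
Change 1: A[3] 44 -> 43, delta = -1, sum = 176
Change 2: A[6] 36 -> -6, delta = -42, sum = 134
Change 3: A[1] 0 -> -15, delta = -15, sum = 119
Change 4: A[1] -15 -> 2, delta = 17, sum = 136

Answer: 136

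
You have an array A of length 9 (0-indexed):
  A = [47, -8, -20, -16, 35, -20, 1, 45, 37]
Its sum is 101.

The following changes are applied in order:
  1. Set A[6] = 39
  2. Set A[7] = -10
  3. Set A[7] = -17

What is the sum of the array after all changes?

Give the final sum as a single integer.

Answer: 77

Derivation:
Initial sum: 101
Change 1: A[6] 1 -> 39, delta = 38, sum = 139
Change 2: A[7] 45 -> -10, delta = -55, sum = 84
Change 3: A[7] -10 -> -17, delta = -7, sum = 77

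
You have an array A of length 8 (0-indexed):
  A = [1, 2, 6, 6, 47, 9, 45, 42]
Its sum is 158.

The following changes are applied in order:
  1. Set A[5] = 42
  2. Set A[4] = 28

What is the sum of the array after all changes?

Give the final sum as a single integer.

Answer: 172

Derivation:
Initial sum: 158
Change 1: A[5] 9 -> 42, delta = 33, sum = 191
Change 2: A[4] 47 -> 28, delta = -19, sum = 172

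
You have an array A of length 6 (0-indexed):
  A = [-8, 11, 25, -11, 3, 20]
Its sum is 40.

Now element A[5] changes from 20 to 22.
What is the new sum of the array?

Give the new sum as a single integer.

Old value at index 5: 20
New value at index 5: 22
Delta = 22 - 20 = 2
New sum = old_sum + delta = 40 + (2) = 42

Answer: 42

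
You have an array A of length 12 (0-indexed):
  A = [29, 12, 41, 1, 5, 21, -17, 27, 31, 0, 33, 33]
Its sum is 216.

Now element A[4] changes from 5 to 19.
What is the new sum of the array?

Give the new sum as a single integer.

Answer: 230

Derivation:
Old value at index 4: 5
New value at index 4: 19
Delta = 19 - 5 = 14
New sum = old_sum + delta = 216 + (14) = 230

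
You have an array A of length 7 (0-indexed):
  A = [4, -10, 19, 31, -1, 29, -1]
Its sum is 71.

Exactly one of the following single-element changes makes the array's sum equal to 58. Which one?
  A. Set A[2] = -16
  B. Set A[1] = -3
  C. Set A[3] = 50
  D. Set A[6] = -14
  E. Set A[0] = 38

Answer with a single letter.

Answer: D

Derivation:
Option A: A[2] 19->-16, delta=-35, new_sum=71+(-35)=36
Option B: A[1] -10->-3, delta=7, new_sum=71+(7)=78
Option C: A[3] 31->50, delta=19, new_sum=71+(19)=90
Option D: A[6] -1->-14, delta=-13, new_sum=71+(-13)=58 <-- matches target
Option E: A[0] 4->38, delta=34, new_sum=71+(34)=105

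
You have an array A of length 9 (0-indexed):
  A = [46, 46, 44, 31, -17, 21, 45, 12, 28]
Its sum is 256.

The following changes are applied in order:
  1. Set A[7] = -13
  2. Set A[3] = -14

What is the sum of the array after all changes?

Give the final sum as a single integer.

Answer: 186

Derivation:
Initial sum: 256
Change 1: A[7] 12 -> -13, delta = -25, sum = 231
Change 2: A[3] 31 -> -14, delta = -45, sum = 186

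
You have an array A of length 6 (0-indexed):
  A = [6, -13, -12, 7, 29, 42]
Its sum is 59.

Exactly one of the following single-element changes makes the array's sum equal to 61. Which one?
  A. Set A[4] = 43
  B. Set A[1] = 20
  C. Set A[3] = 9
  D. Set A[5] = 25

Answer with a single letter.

Option A: A[4] 29->43, delta=14, new_sum=59+(14)=73
Option B: A[1] -13->20, delta=33, new_sum=59+(33)=92
Option C: A[3] 7->9, delta=2, new_sum=59+(2)=61 <-- matches target
Option D: A[5] 42->25, delta=-17, new_sum=59+(-17)=42

Answer: C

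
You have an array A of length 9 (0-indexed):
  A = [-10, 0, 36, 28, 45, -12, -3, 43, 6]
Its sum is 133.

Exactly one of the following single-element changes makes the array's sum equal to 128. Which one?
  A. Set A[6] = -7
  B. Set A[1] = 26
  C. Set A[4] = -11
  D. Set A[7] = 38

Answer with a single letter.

Option A: A[6] -3->-7, delta=-4, new_sum=133+(-4)=129
Option B: A[1] 0->26, delta=26, new_sum=133+(26)=159
Option C: A[4] 45->-11, delta=-56, new_sum=133+(-56)=77
Option D: A[7] 43->38, delta=-5, new_sum=133+(-5)=128 <-- matches target

Answer: D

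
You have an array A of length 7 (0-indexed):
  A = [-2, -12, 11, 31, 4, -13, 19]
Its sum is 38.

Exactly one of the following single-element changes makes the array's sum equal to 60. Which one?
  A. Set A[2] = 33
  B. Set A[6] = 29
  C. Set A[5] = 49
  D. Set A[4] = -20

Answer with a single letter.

Answer: A

Derivation:
Option A: A[2] 11->33, delta=22, new_sum=38+(22)=60 <-- matches target
Option B: A[6] 19->29, delta=10, new_sum=38+(10)=48
Option C: A[5] -13->49, delta=62, new_sum=38+(62)=100
Option D: A[4] 4->-20, delta=-24, new_sum=38+(-24)=14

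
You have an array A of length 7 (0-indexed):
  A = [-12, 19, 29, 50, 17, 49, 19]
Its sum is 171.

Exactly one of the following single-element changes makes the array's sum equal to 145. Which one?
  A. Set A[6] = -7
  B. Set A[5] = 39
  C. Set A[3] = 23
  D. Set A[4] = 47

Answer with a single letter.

Option A: A[6] 19->-7, delta=-26, new_sum=171+(-26)=145 <-- matches target
Option B: A[5] 49->39, delta=-10, new_sum=171+(-10)=161
Option C: A[3] 50->23, delta=-27, new_sum=171+(-27)=144
Option D: A[4] 17->47, delta=30, new_sum=171+(30)=201

Answer: A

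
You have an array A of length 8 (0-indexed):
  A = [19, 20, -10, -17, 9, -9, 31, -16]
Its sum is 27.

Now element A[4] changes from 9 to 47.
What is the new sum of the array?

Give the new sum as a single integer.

Old value at index 4: 9
New value at index 4: 47
Delta = 47 - 9 = 38
New sum = old_sum + delta = 27 + (38) = 65

Answer: 65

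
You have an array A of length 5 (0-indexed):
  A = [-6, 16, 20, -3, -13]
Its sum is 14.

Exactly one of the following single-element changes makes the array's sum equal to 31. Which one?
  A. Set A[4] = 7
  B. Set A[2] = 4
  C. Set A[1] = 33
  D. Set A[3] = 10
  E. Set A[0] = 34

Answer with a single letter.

Answer: C

Derivation:
Option A: A[4] -13->7, delta=20, new_sum=14+(20)=34
Option B: A[2] 20->4, delta=-16, new_sum=14+(-16)=-2
Option C: A[1] 16->33, delta=17, new_sum=14+(17)=31 <-- matches target
Option D: A[3] -3->10, delta=13, new_sum=14+(13)=27
Option E: A[0] -6->34, delta=40, new_sum=14+(40)=54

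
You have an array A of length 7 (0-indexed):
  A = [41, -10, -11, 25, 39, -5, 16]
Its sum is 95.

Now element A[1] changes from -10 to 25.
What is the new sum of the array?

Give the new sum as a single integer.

Old value at index 1: -10
New value at index 1: 25
Delta = 25 - -10 = 35
New sum = old_sum + delta = 95 + (35) = 130

Answer: 130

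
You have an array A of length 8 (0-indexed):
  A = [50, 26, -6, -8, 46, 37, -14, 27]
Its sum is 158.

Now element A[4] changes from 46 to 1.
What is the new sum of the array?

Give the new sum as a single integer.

Old value at index 4: 46
New value at index 4: 1
Delta = 1 - 46 = -45
New sum = old_sum + delta = 158 + (-45) = 113

Answer: 113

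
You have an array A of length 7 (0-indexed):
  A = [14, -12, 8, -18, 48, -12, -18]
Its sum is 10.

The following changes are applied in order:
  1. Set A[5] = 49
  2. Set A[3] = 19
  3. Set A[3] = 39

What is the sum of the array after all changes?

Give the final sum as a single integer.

Initial sum: 10
Change 1: A[5] -12 -> 49, delta = 61, sum = 71
Change 2: A[3] -18 -> 19, delta = 37, sum = 108
Change 3: A[3] 19 -> 39, delta = 20, sum = 128

Answer: 128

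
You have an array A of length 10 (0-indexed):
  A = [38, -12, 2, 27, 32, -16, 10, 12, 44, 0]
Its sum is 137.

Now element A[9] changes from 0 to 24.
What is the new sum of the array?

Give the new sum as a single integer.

Answer: 161

Derivation:
Old value at index 9: 0
New value at index 9: 24
Delta = 24 - 0 = 24
New sum = old_sum + delta = 137 + (24) = 161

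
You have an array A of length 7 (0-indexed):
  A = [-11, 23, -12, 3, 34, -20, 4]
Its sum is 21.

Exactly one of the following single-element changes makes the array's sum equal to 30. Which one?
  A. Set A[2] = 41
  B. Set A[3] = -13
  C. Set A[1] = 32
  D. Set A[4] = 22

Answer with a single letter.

Option A: A[2] -12->41, delta=53, new_sum=21+(53)=74
Option B: A[3] 3->-13, delta=-16, new_sum=21+(-16)=5
Option C: A[1] 23->32, delta=9, new_sum=21+(9)=30 <-- matches target
Option D: A[4] 34->22, delta=-12, new_sum=21+(-12)=9

Answer: C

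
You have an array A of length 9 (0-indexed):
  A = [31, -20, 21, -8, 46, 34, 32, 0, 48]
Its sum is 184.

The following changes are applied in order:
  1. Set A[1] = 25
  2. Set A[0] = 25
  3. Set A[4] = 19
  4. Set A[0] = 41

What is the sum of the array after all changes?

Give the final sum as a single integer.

Answer: 212

Derivation:
Initial sum: 184
Change 1: A[1] -20 -> 25, delta = 45, sum = 229
Change 2: A[0] 31 -> 25, delta = -6, sum = 223
Change 3: A[4] 46 -> 19, delta = -27, sum = 196
Change 4: A[0] 25 -> 41, delta = 16, sum = 212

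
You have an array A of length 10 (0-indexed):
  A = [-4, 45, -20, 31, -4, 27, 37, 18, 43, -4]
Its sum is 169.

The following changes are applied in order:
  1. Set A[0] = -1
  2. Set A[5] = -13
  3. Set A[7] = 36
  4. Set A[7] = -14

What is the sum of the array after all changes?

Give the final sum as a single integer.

Answer: 100

Derivation:
Initial sum: 169
Change 1: A[0] -4 -> -1, delta = 3, sum = 172
Change 2: A[5] 27 -> -13, delta = -40, sum = 132
Change 3: A[7] 18 -> 36, delta = 18, sum = 150
Change 4: A[7] 36 -> -14, delta = -50, sum = 100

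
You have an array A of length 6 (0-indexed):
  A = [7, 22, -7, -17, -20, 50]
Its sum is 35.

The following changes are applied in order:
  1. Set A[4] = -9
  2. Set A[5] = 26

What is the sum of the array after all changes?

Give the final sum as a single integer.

Answer: 22

Derivation:
Initial sum: 35
Change 1: A[4] -20 -> -9, delta = 11, sum = 46
Change 2: A[5] 50 -> 26, delta = -24, sum = 22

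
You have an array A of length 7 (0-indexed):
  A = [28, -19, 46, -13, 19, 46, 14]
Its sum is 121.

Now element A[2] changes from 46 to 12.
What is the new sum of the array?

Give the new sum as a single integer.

Answer: 87

Derivation:
Old value at index 2: 46
New value at index 2: 12
Delta = 12 - 46 = -34
New sum = old_sum + delta = 121 + (-34) = 87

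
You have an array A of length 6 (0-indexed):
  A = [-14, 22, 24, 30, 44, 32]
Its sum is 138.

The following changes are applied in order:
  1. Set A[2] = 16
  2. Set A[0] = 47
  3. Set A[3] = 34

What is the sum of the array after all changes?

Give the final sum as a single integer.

Answer: 195

Derivation:
Initial sum: 138
Change 1: A[2] 24 -> 16, delta = -8, sum = 130
Change 2: A[0] -14 -> 47, delta = 61, sum = 191
Change 3: A[3] 30 -> 34, delta = 4, sum = 195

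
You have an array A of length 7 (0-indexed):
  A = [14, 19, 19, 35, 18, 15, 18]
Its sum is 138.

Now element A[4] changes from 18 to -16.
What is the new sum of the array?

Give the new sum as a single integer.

Answer: 104

Derivation:
Old value at index 4: 18
New value at index 4: -16
Delta = -16 - 18 = -34
New sum = old_sum + delta = 138 + (-34) = 104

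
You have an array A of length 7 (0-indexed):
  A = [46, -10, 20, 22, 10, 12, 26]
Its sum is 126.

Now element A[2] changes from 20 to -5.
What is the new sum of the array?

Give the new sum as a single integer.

Old value at index 2: 20
New value at index 2: -5
Delta = -5 - 20 = -25
New sum = old_sum + delta = 126 + (-25) = 101

Answer: 101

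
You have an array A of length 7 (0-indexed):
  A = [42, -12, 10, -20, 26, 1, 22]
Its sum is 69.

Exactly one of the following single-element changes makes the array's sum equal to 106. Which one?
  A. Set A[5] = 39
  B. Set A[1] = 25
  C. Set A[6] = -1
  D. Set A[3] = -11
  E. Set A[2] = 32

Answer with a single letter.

Option A: A[5] 1->39, delta=38, new_sum=69+(38)=107
Option B: A[1] -12->25, delta=37, new_sum=69+(37)=106 <-- matches target
Option C: A[6] 22->-1, delta=-23, new_sum=69+(-23)=46
Option D: A[3] -20->-11, delta=9, new_sum=69+(9)=78
Option E: A[2] 10->32, delta=22, new_sum=69+(22)=91

Answer: B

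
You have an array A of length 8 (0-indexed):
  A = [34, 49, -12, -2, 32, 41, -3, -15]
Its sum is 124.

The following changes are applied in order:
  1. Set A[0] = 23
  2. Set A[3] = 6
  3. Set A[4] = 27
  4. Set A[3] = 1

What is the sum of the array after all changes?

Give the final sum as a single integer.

Initial sum: 124
Change 1: A[0] 34 -> 23, delta = -11, sum = 113
Change 2: A[3] -2 -> 6, delta = 8, sum = 121
Change 3: A[4] 32 -> 27, delta = -5, sum = 116
Change 4: A[3] 6 -> 1, delta = -5, sum = 111

Answer: 111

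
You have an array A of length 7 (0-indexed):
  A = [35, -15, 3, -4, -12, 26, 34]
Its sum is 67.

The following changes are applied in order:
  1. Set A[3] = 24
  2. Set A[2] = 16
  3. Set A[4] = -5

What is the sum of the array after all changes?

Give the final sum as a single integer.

Initial sum: 67
Change 1: A[3] -4 -> 24, delta = 28, sum = 95
Change 2: A[2] 3 -> 16, delta = 13, sum = 108
Change 3: A[4] -12 -> -5, delta = 7, sum = 115

Answer: 115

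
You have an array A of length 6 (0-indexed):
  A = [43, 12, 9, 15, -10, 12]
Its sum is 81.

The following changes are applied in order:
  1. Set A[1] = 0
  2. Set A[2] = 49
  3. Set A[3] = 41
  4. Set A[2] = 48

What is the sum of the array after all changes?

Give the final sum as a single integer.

Answer: 134

Derivation:
Initial sum: 81
Change 1: A[1] 12 -> 0, delta = -12, sum = 69
Change 2: A[2] 9 -> 49, delta = 40, sum = 109
Change 3: A[3] 15 -> 41, delta = 26, sum = 135
Change 4: A[2] 49 -> 48, delta = -1, sum = 134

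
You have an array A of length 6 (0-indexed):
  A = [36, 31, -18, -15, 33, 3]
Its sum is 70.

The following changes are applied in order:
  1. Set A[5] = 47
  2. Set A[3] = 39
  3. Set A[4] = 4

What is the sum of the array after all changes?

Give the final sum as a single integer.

Answer: 139

Derivation:
Initial sum: 70
Change 1: A[5] 3 -> 47, delta = 44, sum = 114
Change 2: A[3] -15 -> 39, delta = 54, sum = 168
Change 3: A[4] 33 -> 4, delta = -29, sum = 139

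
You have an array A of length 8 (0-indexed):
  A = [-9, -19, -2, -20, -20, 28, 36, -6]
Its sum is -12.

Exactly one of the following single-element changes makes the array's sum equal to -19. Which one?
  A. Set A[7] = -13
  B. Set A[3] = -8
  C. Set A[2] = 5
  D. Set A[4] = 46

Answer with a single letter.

Answer: A

Derivation:
Option A: A[7] -6->-13, delta=-7, new_sum=-12+(-7)=-19 <-- matches target
Option B: A[3] -20->-8, delta=12, new_sum=-12+(12)=0
Option C: A[2] -2->5, delta=7, new_sum=-12+(7)=-5
Option D: A[4] -20->46, delta=66, new_sum=-12+(66)=54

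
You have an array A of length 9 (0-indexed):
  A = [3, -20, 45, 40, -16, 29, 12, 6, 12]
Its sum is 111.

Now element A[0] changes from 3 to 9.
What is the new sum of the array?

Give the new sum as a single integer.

Old value at index 0: 3
New value at index 0: 9
Delta = 9 - 3 = 6
New sum = old_sum + delta = 111 + (6) = 117

Answer: 117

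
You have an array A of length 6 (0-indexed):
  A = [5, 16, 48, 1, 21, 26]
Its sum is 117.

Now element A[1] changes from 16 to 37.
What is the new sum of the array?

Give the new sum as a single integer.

Old value at index 1: 16
New value at index 1: 37
Delta = 37 - 16 = 21
New sum = old_sum + delta = 117 + (21) = 138

Answer: 138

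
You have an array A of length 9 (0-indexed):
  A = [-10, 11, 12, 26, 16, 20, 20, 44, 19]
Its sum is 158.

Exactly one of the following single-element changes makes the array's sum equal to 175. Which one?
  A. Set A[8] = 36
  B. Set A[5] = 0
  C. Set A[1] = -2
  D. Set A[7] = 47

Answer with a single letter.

Answer: A

Derivation:
Option A: A[8] 19->36, delta=17, new_sum=158+(17)=175 <-- matches target
Option B: A[5] 20->0, delta=-20, new_sum=158+(-20)=138
Option C: A[1] 11->-2, delta=-13, new_sum=158+(-13)=145
Option D: A[7] 44->47, delta=3, new_sum=158+(3)=161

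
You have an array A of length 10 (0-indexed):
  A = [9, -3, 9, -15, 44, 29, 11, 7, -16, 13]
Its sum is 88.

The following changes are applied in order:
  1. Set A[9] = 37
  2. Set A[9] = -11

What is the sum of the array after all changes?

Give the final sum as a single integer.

Initial sum: 88
Change 1: A[9] 13 -> 37, delta = 24, sum = 112
Change 2: A[9] 37 -> -11, delta = -48, sum = 64

Answer: 64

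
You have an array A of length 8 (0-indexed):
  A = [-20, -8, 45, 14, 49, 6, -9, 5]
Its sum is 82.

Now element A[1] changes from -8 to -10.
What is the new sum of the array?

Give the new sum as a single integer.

Old value at index 1: -8
New value at index 1: -10
Delta = -10 - -8 = -2
New sum = old_sum + delta = 82 + (-2) = 80

Answer: 80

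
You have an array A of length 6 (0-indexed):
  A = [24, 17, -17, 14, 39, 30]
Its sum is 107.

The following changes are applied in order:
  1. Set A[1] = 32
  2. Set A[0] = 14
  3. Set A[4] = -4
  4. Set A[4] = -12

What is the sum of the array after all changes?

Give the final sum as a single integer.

Answer: 61

Derivation:
Initial sum: 107
Change 1: A[1] 17 -> 32, delta = 15, sum = 122
Change 2: A[0] 24 -> 14, delta = -10, sum = 112
Change 3: A[4] 39 -> -4, delta = -43, sum = 69
Change 4: A[4] -4 -> -12, delta = -8, sum = 61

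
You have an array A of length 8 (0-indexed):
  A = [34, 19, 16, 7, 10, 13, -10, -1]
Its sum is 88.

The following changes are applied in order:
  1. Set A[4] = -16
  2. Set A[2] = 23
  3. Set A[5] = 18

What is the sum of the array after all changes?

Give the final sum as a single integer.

Answer: 74

Derivation:
Initial sum: 88
Change 1: A[4] 10 -> -16, delta = -26, sum = 62
Change 2: A[2] 16 -> 23, delta = 7, sum = 69
Change 3: A[5] 13 -> 18, delta = 5, sum = 74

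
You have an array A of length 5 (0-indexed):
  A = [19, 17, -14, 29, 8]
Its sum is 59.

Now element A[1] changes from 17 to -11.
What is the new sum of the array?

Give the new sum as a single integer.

Answer: 31

Derivation:
Old value at index 1: 17
New value at index 1: -11
Delta = -11 - 17 = -28
New sum = old_sum + delta = 59 + (-28) = 31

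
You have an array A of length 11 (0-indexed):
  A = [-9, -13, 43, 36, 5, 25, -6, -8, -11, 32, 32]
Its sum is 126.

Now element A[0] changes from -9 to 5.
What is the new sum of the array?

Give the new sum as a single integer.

Old value at index 0: -9
New value at index 0: 5
Delta = 5 - -9 = 14
New sum = old_sum + delta = 126 + (14) = 140

Answer: 140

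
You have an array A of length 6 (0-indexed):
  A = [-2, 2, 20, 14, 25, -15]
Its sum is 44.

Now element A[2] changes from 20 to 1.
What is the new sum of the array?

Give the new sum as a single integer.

Answer: 25

Derivation:
Old value at index 2: 20
New value at index 2: 1
Delta = 1 - 20 = -19
New sum = old_sum + delta = 44 + (-19) = 25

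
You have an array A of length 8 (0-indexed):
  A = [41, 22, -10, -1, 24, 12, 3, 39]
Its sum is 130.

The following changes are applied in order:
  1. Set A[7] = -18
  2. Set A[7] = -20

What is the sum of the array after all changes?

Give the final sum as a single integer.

Answer: 71

Derivation:
Initial sum: 130
Change 1: A[7] 39 -> -18, delta = -57, sum = 73
Change 2: A[7] -18 -> -20, delta = -2, sum = 71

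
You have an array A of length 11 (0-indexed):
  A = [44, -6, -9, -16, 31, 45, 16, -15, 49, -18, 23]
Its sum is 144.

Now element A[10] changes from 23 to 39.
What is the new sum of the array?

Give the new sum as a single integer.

Answer: 160

Derivation:
Old value at index 10: 23
New value at index 10: 39
Delta = 39 - 23 = 16
New sum = old_sum + delta = 144 + (16) = 160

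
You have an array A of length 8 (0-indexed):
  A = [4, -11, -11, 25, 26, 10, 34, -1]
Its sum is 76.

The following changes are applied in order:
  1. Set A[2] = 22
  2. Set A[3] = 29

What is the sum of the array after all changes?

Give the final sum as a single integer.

Initial sum: 76
Change 1: A[2] -11 -> 22, delta = 33, sum = 109
Change 2: A[3] 25 -> 29, delta = 4, sum = 113

Answer: 113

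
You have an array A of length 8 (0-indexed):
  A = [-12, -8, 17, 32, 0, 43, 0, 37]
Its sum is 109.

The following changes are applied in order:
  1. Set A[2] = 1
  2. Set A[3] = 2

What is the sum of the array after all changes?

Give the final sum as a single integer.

Answer: 63

Derivation:
Initial sum: 109
Change 1: A[2] 17 -> 1, delta = -16, sum = 93
Change 2: A[3] 32 -> 2, delta = -30, sum = 63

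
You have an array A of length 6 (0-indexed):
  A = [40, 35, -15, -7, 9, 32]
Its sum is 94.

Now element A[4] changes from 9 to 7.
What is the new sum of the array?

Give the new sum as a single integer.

Old value at index 4: 9
New value at index 4: 7
Delta = 7 - 9 = -2
New sum = old_sum + delta = 94 + (-2) = 92

Answer: 92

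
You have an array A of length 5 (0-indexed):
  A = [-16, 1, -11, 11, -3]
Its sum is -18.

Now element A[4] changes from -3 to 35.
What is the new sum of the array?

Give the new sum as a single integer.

Answer: 20

Derivation:
Old value at index 4: -3
New value at index 4: 35
Delta = 35 - -3 = 38
New sum = old_sum + delta = -18 + (38) = 20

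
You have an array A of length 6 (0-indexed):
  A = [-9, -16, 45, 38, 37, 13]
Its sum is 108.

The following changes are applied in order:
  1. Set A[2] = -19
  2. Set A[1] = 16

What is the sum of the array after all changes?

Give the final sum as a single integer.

Initial sum: 108
Change 1: A[2] 45 -> -19, delta = -64, sum = 44
Change 2: A[1] -16 -> 16, delta = 32, sum = 76

Answer: 76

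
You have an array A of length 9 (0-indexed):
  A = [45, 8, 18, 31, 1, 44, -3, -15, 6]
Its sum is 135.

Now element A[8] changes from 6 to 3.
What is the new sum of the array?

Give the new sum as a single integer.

Answer: 132

Derivation:
Old value at index 8: 6
New value at index 8: 3
Delta = 3 - 6 = -3
New sum = old_sum + delta = 135 + (-3) = 132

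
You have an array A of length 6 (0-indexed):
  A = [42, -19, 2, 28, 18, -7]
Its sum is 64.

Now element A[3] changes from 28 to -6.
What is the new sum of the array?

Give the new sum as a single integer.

Answer: 30

Derivation:
Old value at index 3: 28
New value at index 3: -6
Delta = -6 - 28 = -34
New sum = old_sum + delta = 64 + (-34) = 30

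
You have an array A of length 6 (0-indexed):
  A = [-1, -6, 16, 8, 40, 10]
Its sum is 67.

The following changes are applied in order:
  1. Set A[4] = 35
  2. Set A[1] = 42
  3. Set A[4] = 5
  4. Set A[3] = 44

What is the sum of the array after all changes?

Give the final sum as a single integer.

Answer: 116

Derivation:
Initial sum: 67
Change 1: A[4] 40 -> 35, delta = -5, sum = 62
Change 2: A[1] -6 -> 42, delta = 48, sum = 110
Change 3: A[4] 35 -> 5, delta = -30, sum = 80
Change 4: A[3] 8 -> 44, delta = 36, sum = 116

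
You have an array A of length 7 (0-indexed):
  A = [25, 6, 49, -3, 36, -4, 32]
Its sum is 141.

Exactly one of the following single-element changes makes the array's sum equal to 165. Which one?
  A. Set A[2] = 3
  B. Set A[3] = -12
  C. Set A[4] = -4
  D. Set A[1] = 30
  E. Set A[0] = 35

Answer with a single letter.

Answer: D

Derivation:
Option A: A[2] 49->3, delta=-46, new_sum=141+(-46)=95
Option B: A[3] -3->-12, delta=-9, new_sum=141+(-9)=132
Option C: A[4] 36->-4, delta=-40, new_sum=141+(-40)=101
Option D: A[1] 6->30, delta=24, new_sum=141+(24)=165 <-- matches target
Option E: A[0] 25->35, delta=10, new_sum=141+(10)=151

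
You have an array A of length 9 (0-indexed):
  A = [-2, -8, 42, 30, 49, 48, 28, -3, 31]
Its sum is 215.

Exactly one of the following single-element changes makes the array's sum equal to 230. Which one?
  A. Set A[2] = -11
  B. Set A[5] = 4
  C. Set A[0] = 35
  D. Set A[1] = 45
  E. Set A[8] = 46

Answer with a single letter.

Option A: A[2] 42->-11, delta=-53, new_sum=215+(-53)=162
Option B: A[5] 48->4, delta=-44, new_sum=215+(-44)=171
Option C: A[0] -2->35, delta=37, new_sum=215+(37)=252
Option D: A[1] -8->45, delta=53, new_sum=215+(53)=268
Option E: A[8] 31->46, delta=15, new_sum=215+(15)=230 <-- matches target

Answer: E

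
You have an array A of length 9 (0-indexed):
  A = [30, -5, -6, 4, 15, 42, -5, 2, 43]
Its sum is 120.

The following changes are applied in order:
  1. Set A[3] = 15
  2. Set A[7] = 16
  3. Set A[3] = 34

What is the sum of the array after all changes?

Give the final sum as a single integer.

Answer: 164

Derivation:
Initial sum: 120
Change 1: A[3] 4 -> 15, delta = 11, sum = 131
Change 2: A[7] 2 -> 16, delta = 14, sum = 145
Change 3: A[3] 15 -> 34, delta = 19, sum = 164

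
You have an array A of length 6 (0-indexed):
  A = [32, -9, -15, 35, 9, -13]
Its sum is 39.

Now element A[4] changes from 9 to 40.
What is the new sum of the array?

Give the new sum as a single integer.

Answer: 70

Derivation:
Old value at index 4: 9
New value at index 4: 40
Delta = 40 - 9 = 31
New sum = old_sum + delta = 39 + (31) = 70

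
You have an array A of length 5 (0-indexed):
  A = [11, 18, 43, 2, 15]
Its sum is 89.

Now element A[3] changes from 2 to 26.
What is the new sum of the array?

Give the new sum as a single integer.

Old value at index 3: 2
New value at index 3: 26
Delta = 26 - 2 = 24
New sum = old_sum + delta = 89 + (24) = 113

Answer: 113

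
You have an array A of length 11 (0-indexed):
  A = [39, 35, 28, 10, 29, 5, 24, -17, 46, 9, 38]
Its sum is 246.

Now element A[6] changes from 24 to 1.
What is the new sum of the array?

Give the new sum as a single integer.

Answer: 223

Derivation:
Old value at index 6: 24
New value at index 6: 1
Delta = 1 - 24 = -23
New sum = old_sum + delta = 246 + (-23) = 223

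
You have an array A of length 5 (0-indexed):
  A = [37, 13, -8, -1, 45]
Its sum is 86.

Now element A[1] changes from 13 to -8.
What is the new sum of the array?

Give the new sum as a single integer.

Answer: 65

Derivation:
Old value at index 1: 13
New value at index 1: -8
Delta = -8 - 13 = -21
New sum = old_sum + delta = 86 + (-21) = 65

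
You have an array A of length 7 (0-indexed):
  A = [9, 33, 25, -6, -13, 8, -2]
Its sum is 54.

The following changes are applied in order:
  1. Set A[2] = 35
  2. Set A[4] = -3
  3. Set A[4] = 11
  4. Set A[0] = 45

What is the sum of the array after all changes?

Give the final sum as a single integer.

Initial sum: 54
Change 1: A[2] 25 -> 35, delta = 10, sum = 64
Change 2: A[4] -13 -> -3, delta = 10, sum = 74
Change 3: A[4] -3 -> 11, delta = 14, sum = 88
Change 4: A[0] 9 -> 45, delta = 36, sum = 124

Answer: 124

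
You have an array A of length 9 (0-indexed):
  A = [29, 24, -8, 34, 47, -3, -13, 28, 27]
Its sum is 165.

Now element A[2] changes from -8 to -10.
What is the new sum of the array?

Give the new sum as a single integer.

Old value at index 2: -8
New value at index 2: -10
Delta = -10 - -8 = -2
New sum = old_sum + delta = 165 + (-2) = 163

Answer: 163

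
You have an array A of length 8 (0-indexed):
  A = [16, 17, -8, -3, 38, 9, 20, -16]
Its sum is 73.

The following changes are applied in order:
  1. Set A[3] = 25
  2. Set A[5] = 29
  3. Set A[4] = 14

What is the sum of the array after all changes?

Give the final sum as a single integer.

Initial sum: 73
Change 1: A[3] -3 -> 25, delta = 28, sum = 101
Change 2: A[5] 9 -> 29, delta = 20, sum = 121
Change 3: A[4] 38 -> 14, delta = -24, sum = 97

Answer: 97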